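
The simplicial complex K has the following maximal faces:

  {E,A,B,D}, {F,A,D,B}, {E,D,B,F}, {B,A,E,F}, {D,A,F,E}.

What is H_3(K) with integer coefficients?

Order the vertices as A < B < D < E < F. Listing each simplex with vertices in this order, K has dimension 3 with simplices:

  0-simplices (5): A, B, D, E, F
  1-simplices (10): AB, AD, AE, AF, BD, BE, BF, DE, DF, EF
  2-simplices (10): ABD, ABE, ABF, ADE, ADF, AEF, BDE, BDF, BEF, DEF
  3-simplices (5): ABDE, ABDF, ABEF, ADEF, BDEF

giving chain groups C_0 ≅ Z^5, C_1 ≅ Z^10, C_2 ≅ Z^10, C_3 ≅ Z^5.

The boundary map ∂_1: C_1 → C_0 maps an edge to its endpoints' difference, ∂[p,q] = q − p.
As a 5×10 matrix over Z this has rank 4, with invariant factors (1,1,1,1).

∂_2: C_2 → C_1 sends each 2-simplex [p,q,r] to [q,r] − [p,r] + [p,q]. For instance
  ∂DEF = EF − DF + DE,
  ∂BDE = DE − BE + BD.
As a 10×10 matrix over Z this has rank 6, with invariant factors (1,1,1,1,1,1).

Boundary ∂_3: C_3 → C_2 sends each 3-simplex σ to the alternating sum Σ_i (−1)^i (σ with its i-th vertex removed). For instance
  ∂BDEF = DEF − BEF + BDF − BDE,
  ∂ABEF = BEF − AEF + ABF − ABE.
As a 10×5 matrix over Z this has rank 4, with invariant factors (1,1,1,1).

Now H_k = ker ∂_k / im ∂_{k+1}, so:

  H_3: rank ker ∂_3 − rank ∂_4 = (5 − 4) − 0 = 1, and there is no ∂_4, so H_3 ≅ Z.

H_3 = Z.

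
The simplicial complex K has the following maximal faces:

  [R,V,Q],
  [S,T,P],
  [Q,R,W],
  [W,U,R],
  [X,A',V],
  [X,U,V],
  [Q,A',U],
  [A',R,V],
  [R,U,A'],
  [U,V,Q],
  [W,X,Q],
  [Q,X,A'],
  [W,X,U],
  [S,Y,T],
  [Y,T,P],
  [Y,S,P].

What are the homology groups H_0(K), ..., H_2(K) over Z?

We work with the vertex ordering P < Q < R < S < T < U < V < W < X < Y < A'. The simplices of K, each written with vertices in increasing order, are:

  0-simplices (11): [P], [Q], [R], [S], [T], [U], [V], [W], [X], [Y], [A']
  1-simplices (24): (24 of them)
  2-simplices (16): [P,S,T], [P,S,Y], [P,T,Y], [Q,R,V], [Q,R,W], [Q,U,V], [Q,U,A'], [Q,W,X], [Q,X,A'], [R,U,W], [R,U,A'], [R,V,A'], [S,T,Y], [U,V,X], [U,W,X], [V,X,A']

so the chain groups are C_0 ≅ Z^11, C_1 ≅ Z^24, C_2 ≅ Z^16.

Boundary ∂_1: C_1 → C_0 maps an edge to its endpoints' difference, ∂[p,q] = q − p. For instance
  ∂[V,X] = [X] − [V].
The resulting 11×24 matrix has rank 9, and its Smith normal form has invariant factors (1,1,1,1,1,1,1,1,1).

The boundary map ∂_2: C_2 → C_1 sends each 2-simplex [p,q,r] to [q,r] − [p,r] + [p,q]. For instance
  ∂[R,V,A'] = [V,A'] − [R,A'] + [R,V],
  ∂[V,X,A'] = [X,A'] − [V,A'] + [V,X].
This gives a 24×16 integer matrix of rank 15; reducing to Smith normal form yields diagonal entries (1,1,1,1,1,1,1,1,1,1,1,1,1,1,2).

Computing H_k = (kernel of ∂_k) / (image of ∂_{k+1}):

  H_0: rank C_0 − rank ∂_1 = 11 − 9 = 2, and the invariant factors of ∂_1 are all 1, so H_0 = Z^2.
  H_1: rank ker ∂_1 − rank ∂_2 = (24 − 9) − 15 = 0, and ∂_2 has invariant factor 2 > 1, so H_1 = Z/2.
  H_2: rank ker ∂_2 − rank ∂_3 = (16 − 15) − 0 = 1, and there is no ∂_3, so H_2 = Z.

As a check, the Euler characteristic is 11 − 24 + 16 = 3, which agrees with 2 − 0 + 1 = 3.
(K is a triangulation of the disjoint union of the real projective plane RP^2 and the 2-sphere S^2.)

H_0 = Z^2,  H_1 = Z/2,  H_2 = Z.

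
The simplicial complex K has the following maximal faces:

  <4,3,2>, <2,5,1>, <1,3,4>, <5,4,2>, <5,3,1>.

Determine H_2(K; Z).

We work with the vertex ordering 1 < 2 < 3 < 4 < 5. The simplices of K, each written with vertices in increasing order, are:

  0-simplices (5): [1], [2], [3], [4], [5]
  1-simplices (10): [1,2], [1,3], [1,4], [1,5], [2,3], [2,4], [2,5], [3,4], [3,5], [4,5]
  2-simplices (5): [1,2,5], [1,3,4], [1,3,5], [2,3,4], [2,4,5]

Hence C_0 ≅ Z^5, C_1 ≅ Z^10, C_2 ≅ Z^5.

The boundary map ∂_1: C_1 → C_0 maps an edge to its endpoints' difference, ∂[p,q] = q − p.
This gives a 5×10 integer matrix of rank 4; reducing to Smith normal form yields diagonal entries (1,1,1,1).

Boundary ∂_2: C_2 → C_1 acts by ∂[p,q,r] = [q,r] − [p,r] + [p,q]. For instance
  ∂[2,3,4] = [3,4] − [2,4] + [2,3],
  ∂[1,3,4] = [3,4] − [1,4] + [1,3].
This gives a 10×5 integer matrix of rank 5; reducing to Smith normal form yields diagonal entries (1,1,1,1,1).

From H_k ≅ ker(∂_k) / im(∂_{k+1}) we obtain:

  H_2: rank ker ∂_2 − rank ∂_3 = (5 − 5) − 0 = 0, and there is no ∂_3, so H_2 ≅ 0.

(K is a triangulation of the Möbius band.)

H_2 = 0.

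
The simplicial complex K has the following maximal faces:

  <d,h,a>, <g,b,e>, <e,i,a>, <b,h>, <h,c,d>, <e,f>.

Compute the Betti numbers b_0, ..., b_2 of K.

b_0 = 1, b_1 = 1, b_2 = 0.

Fix the vertex order a < b < c < d < e < f < g < h < i and write every simplex with vertices in increasing order. Then dim K = 2 and the simplices of K are:

  0-simplices (9): a, b, c, d, e, f, g, h, i
  1-simplices (13): ad, ae, ah, ai, be, bg, bh, cd, ch, dh, ef, eg, ei
  2-simplices (4): adh, aei, beg, cdh

giving chain groups C_0 ≅ Z^9, C_1 ≅ Z^13, C_2 ≅ Z^4.

The boundary map ∂_1: C_1 → C_0 is given by ∂[p,q] = [q] − [p]. For instance
  ∂bh = h − b.
This gives a 9×13 integer matrix of rank 8; reducing to Smith normal form yields diagonal entries (1,1,1,1,1,1,1,1).

Boundary ∂_2: C_2 → C_1 maps a triangle to the signed sum of its edges. For instance
  ∂adh = dh − ah + ad,
  ∂beg = eg − bg + be.
This gives a 13×4 integer matrix of rank 4; reducing to Smith normal form yields diagonal entries (1,1,1,1).

Computing H_k = (kernel of ∂_k) / (image of ∂_{k+1}):

  H_0: rank C_0 − rank ∂_1 = 9 − 8 = 1, and the invariant factors of ∂_1 are all 1, so H_0 = Z.
  H_1: rank ker ∂_1 − rank ∂_2 = (13 − 8) − 4 = 1, and the invariant factors of ∂_2 are all 1, so H_1 = Z.
  H_2: rank ker ∂_2 − rank ∂_3 = (4 − 4) − 0 = 0, and there is no ∂_3, so H_2 = 0.

As a check, the Euler characteristic is 9 − 13 + 4 = 0, which agrees with 1 − 1 + 0 = 0.

Hence the Betti numbers are b_0 = 1, b_1 = 1, b_2 = 0.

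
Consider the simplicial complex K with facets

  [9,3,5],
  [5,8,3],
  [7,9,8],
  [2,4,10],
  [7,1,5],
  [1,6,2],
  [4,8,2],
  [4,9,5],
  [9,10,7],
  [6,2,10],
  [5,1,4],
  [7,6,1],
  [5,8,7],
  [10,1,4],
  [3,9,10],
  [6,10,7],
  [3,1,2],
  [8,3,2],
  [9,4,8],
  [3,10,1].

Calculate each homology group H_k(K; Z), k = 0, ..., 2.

K has 10 vertices, 30 edges, 20 triangles.
rank ∂_0 = 0, rank ∂_1 = 9 ⇒ b_0 = 10 − 0 − 9 = 1; all invariant factors of ∂_1 are 1 so no torsion. So H_0 = Z.
rank ∂_1 = 9, rank ∂_2 = 20 ⇒ b_1 = 30 − 9 − 20 = 1; ∂_2 has invariant factor(s) [2] giving torsion. So H_1 = Z × Z/2.
rank ∂_2 = 20, rank ∂_3 = 0 ⇒ b_2 = 20 − 20 − 0 = 0. So H_2 = 0.

H_0 = Z,  H_1 = Z × Z/2,  H_2 = 0.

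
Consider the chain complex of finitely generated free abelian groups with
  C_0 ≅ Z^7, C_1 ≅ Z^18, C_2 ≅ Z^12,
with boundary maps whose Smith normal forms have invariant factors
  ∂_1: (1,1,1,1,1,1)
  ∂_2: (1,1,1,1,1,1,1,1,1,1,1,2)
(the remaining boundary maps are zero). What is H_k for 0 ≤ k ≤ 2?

H_0 ≅ Z,  H_1 ≅ Z/2,  H_2 = 0.

H_0: b_0 = 7 − 0 − 6 = 1; torsion from ∂_1 factors > 1: none. So H_0 ≅ Z.
H_1: b_1 = 18 − 6 − 12 = 0; torsion from ∂_2 factors > 1: [2]. So H_1 ≅ Z/2.
H_2: b_2 = 12 − 12 − 0 = 0; torsion from ∂_3 factors > 1: none. So H_2 ≅ 0.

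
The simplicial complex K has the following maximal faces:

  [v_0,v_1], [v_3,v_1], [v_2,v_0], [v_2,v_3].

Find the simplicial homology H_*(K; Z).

H_0 = Z,  H_1 = Z.

Order the vertices as v_0 < v_1 < v_2 < v_3. Listing each simplex with vertices in this order, K has dimension 1 with simplices:

  0-simplices (4): [v_0], [v_1], [v_2], [v_3]
  1-simplices (4): [v_0,v_1], [v_0,v_2], [v_1,v_3], [v_2,v_3]

Hence C_0 ≅ Z^4, C_1 ≅ Z^4.

The boundary map ∂_1: C_1 → C_0 is given by ∂[p,q] = [q] − [p]. For instance
  ∂[v_2,v_3] = [v_3] − [v_2].
The 4×4 boundary matrix has rank 3 and Smith normal form diag(1,1,1).

Computing H_k = (kernel of ∂_k) / (image of ∂_{k+1}):

  H_0: rank C_0 − rank ∂_1 = 4 − 3 = 1, and the invariant factors of ∂_1 are all 1, so H_0 = Z.
  H_1: rank ker ∂_1 − rank ∂_2 = (4 − 3) − 0 = 1, and there is no ∂_2, so H_1 = Z.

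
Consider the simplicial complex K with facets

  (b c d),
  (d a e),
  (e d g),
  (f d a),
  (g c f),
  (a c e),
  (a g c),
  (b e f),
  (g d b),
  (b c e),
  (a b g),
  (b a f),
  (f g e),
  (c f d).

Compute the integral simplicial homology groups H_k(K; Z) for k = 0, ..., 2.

Fix the vertex order a < b < c < d < e < f < g and write every simplex with vertices in increasing order. Then dim K = 2 and the simplices of K are:

  0-simplices (7): a, b, c, d, e, f, g
  1-simplices (21): ab, ac, ad, ae, af, ag, bc, bd, be, bf, bg, cd, ce, cf, cg, de, df, dg, ef, eg, fg
  2-simplices (14): abf, abg, ace, acg, ade, adf, bcd, bce, bdg, bef, cdf, cfg, deg, efg

giving chain groups C_0 ≅ Z^7, C_1 ≅ Z^21, C_2 ≅ Z^14.

Boundary ∂_1: C_1 → C_0 maps an edge to its endpoints' difference, ∂[p,q] = q − p.
This gives a 7×21 integer matrix of rank 6; reducing to Smith normal form yields diagonal entries (1,1,1,1,1,1).

∂_2: C_2 → C_1 maps a triangle to the signed sum of its edges. For instance
  ∂deg = eg − dg + de,
  ∂abg = bg − ag + ab.
As a 21×14 matrix over Z this has rank 13, with invariant factors (1,1,1,1,1,1,1,1,1,1,1,1,1).

Computing H_k = (kernel of ∂_k) / (image of ∂_{k+1}):

  H_0: rank C_0 − rank ∂_1 = 7 − 6 = 1, and the invariant factors of ∂_1 are all 1, so H_0 ≅ Z.
  H_1: rank ker ∂_1 − rank ∂_2 = (21 − 6) − 13 = 2, and the invariant factors of ∂_2 are all 1, so H_1 ≅ Z^2.
  H_2: rank ker ∂_2 − rank ∂_3 = (14 − 13) − 0 = 1, and there is no ∂_3, so H_2 ≅ Z.

(K is a triangulation of the torus T^2.)

H_0 ≅ Z,  H_1 ≅ Z^2,  H_2 ≅ Z.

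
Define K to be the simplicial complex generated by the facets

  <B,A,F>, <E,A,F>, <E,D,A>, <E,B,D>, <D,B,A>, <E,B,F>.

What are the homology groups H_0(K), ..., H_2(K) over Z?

Fix the vertex order A < B < D < E < F and write every simplex with vertices in increasing order. Then dim K = 2 and the simplices of K are:

  0-simplices (5): A, B, D, E, F
  1-simplices (9): AB, AD, AE, AF, BD, BE, BF, DE, EF
  2-simplices (6): ABD, ABF, ADE, AEF, BDE, BEF

giving chain groups C_0 ≅ Z^5, C_1 ≅ Z^9, C_2 ≅ Z^6.

Boundary ∂_1: C_1 → C_0 is given by ∂[p,q] = [q] − [p].
As a 5×9 matrix over Z this has rank 4, with invariant factors (1,1,1,1).

Boundary ∂_2: C_2 → C_1 acts by ∂[p,q,r] = [q,r] − [p,r] + [p,q]. For instance
  ∂BDE = DE − BE + BD,
  ∂ABD = BD − AD + AB.
This gives a 9×6 integer matrix of rank 5; reducing to Smith normal form yields diagonal entries (1,1,1,1,1).

Now H_k = ker ∂_k / im ∂_{k+1}, so:

  H_0: rank C_0 − rank ∂_1 = 5 − 4 = 1, and the invariant factors of ∂_1 are all 1, so H_0 = Z.
  H_1: rank ker ∂_1 − rank ∂_2 = (9 − 4) − 5 = 0, and the invariant factors of ∂_2 are all 1, so H_1 = 0.
  H_2: rank ker ∂_2 − rank ∂_3 = (6 − 5) − 0 = 1, and there is no ∂_3, so H_2 = Z.

As a check, the Euler characteristic is 5 − 9 + 6 = 2, which agrees with 1 − 0 + 1 = 2.

H_0 = Z,  H_1 = 0,  H_2 = Z.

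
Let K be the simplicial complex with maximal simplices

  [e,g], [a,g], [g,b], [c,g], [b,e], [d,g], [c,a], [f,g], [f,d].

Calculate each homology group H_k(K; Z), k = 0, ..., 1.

H_0 ≅ Z,  H_1 ≅ Z^3.

We work with the vertex ordering a < b < c < d < e < f < g. The simplices of K, each written with vertices in increasing order, are:

  0-simplices (7): a, b, c, d, e, f, g
  1-simplices (9): ac, ag, be, bg, cg, df, dg, eg, fg

so the chain groups are C_0 ≅ Z^7, C_1 ≅ Z^9.

Boundary ∂_1: C_1 → C_0 is given by ∂[p,q] = [q] − [p]. For instance
  ∂df = f − d.
This gives a 7×9 integer matrix of rank 6; reducing to Smith normal form yields diagonal entries (1,1,1,1,1,1).

From H_k ≅ ker(∂_k) / im(∂_{k+1}) we obtain:

  H_0: rank C_0 − rank ∂_1 = 7 − 6 = 1, and the invariant factors of ∂_1 are all 1, so H_0 ≅ Z.
  H_1: rank ker ∂_1 − rank ∂_2 = (9 − 6) − 0 = 3, and there is no ∂_2, so H_1 ≅ Z^3.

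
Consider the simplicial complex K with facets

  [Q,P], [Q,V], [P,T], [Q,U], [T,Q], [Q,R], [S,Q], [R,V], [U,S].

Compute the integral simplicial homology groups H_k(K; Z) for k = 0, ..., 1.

H_0 = Z,  H_1 = Z^3.

K has 7 vertices, 9 edges.
rank ∂_0 = 0, rank ∂_1 = 6 ⇒ b_0 = 7 − 0 − 6 = 1; all invariant factors of ∂_1 are 1 so no torsion. So H_0 = Z.
rank ∂_1 = 6, rank ∂_2 = 0 ⇒ b_1 = 9 − 6 − 0 = 3. So H_1 = Z^3.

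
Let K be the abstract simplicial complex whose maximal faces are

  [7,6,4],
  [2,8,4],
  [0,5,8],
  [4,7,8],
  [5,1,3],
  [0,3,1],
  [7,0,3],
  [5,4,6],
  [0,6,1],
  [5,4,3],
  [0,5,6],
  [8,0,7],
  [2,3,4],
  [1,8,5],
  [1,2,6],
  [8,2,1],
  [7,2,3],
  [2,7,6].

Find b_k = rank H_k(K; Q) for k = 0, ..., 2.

b_0 = 1, b_1 = 1, b_2 = 0.

We work with the vertex ordering 0 < 1 < 2 < 3 < 4 < 5 < 6 < 7 < 8. The simplices of K, each written with vertices in increasing order, are:

  0-simplices (9): [0], [1], [2], [3], [4], [5], [6], [7], [8]
  1-simplices (27): (27 of them)
  2-simplices (18): [0,1,3], [0,1,6], [0,3,7], [0,5,6], [0,5,8], [0,7,8], [1,2,6], [1,2,8], [1,3,5], [1,5,8], [2,3,4], [2,3,7], [2,4,8], [2,6,7], [3,4,5], [4,5,6], [4,6,7], [4,7,8]

Hence C_0 ≅ Z^9, C_1 ≅ Z^27, C_2 ≅ Z^18.

Boundary ∂_1: C_1 → C_0 is given by ∂[p,q] = [q] − [p].
The 9×27 boundary matrix has rank 8 and Smith normal form diag(1,1,1,1,1,1,1,1).

The boundary map ∂_2: C_2 → C_1 sends each 2-simplex [p,q,r] to [q,r] − [p,r] + [p,q]. For instance
  ∂[1,2,6] = [2,6] − [1,6] + [1,2],
  ∂[1,3,5] = [3,5] − [1,5] + [1,3].
This gives a 27×18 integer matrix of rank 18; reducing to Smith normal form yields diagonal entries (1,1,1,1,1,1,1,1,1,1,1,1,1,1,1,1,1,2).

From H_k ≅ ker(∂_k) / im(∂_{k+1}) we obtain:

  H_0: rank C_0 − rank ∂_1 = 9 − 8 = 1, and the invariant factors of ∂_1 are all 1, so H_0 ≅ Z.
  H_1: rank ker ∂_1 − rank ∂_2 = (27 − 8) − 18 = 1, and ∂_2 has invariant factor 2 > 1, so H_1 ≅ Z ⊕ Z/2.
  H_2: rank ker ∂_2 − rank ∂_3 = (18 − 18) − 0 = 0, and there is no ∂_3, so H_2 ≅ 0.

As a check, the Euler characteristic is 9 − 27 + 18 = 0, which agrees with 1 − 1 + 0 = 0.

Hence the Betti numbers are b_0 = 1, b_1 = 1, b_2 = 0.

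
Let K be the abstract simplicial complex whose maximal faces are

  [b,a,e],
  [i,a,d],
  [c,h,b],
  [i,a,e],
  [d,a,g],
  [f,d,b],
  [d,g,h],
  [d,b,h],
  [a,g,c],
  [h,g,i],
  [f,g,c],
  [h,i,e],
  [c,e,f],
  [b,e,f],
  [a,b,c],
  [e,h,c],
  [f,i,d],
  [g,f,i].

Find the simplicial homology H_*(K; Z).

Fix the vertex order a < b < c < d < e < f < g < h < i and write every simplex with vertices in increasing order. Then dim K = 2 and the simplices of K are:

  0-simplices (9): a, b, c, d, e, f, g, h, i
  1-simplices (27): ab, ac, ad, ae, ag, ai, bc, bd, be, bf, bh, ce, cf, cg, ch, df, dg, dh, di, ef, eh, ei, fg, fi, gh, gi, hi
  2-simplices (18): abc, abe, acg, adg, adi, aei, bch, bdf, bdh, bef, cef, ceh, cfg, dfi, dgh, ehi, fgi, ghi

giving chain groups C_0 ≅ Z^9, C_1 ≅ Z^27, C_2 ≅ Z^18.

∂_1: C_1 → C_0 sends each edge [p,q] (with p < q) to q − p. For instance
  ∂fi = i − f.
The resulting 9×27 matrix has rank 8, and its Smith normal form has invariant factors (1,1,1,1,1,1,1,1).

∂_2: C_2 → C_1 sends each 2-simplex [p,q,r] to [q,r] − [p,r] + [p,q]. For instance
  ∂ghi = hi − gi + gh,
  ∂bef = ef − bf + be.
This gives a 27×18 integer matrix of rank 18; reducing to Smith normal form yields diagonal entries (1,1,1,1,1,1,1,1,1,1,1,1,1,1,1,1,1,2).

From H_k ≅ ker(∂_k) / im(∂_{k+1}) we obtain:

  H_0: rank C_0 − rank ∂_1 = 9 − 8 = 1, and the invariant factors of ∂_1 are all 1, so H_0 = Z.
  H_1: rank ker ∂_1 − rank ∂_2 = (27 − 8) − 18 = 1, and ∂_2 has invariant factor 2 > 1, so H_1 = Z ⊕ Z/2.
  H_2: rank ker ∂_2 − rank ∂_3 = (18 − 18) − 0 = 0, and there is no ∂_3, so H_2 = 0.

As a check, the Euler characteristic is 9 − 27 + 18 = 0, which agrees with 1 − 1 + 0 = 0.

H_0 ≅ Z,  H_1 ≅ Z ⊕ Z/2,  H_2 = 0.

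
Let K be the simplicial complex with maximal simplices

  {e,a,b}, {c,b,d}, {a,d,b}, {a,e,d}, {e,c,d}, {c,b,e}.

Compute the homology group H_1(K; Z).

Fix the vertex order a < b < c < d < e and write every simplex with vertices in increasing order. Then dim K = 2 and the simplices of K are:

  0-simplices (5): a, b, c, d, e
  1-simplices (9): ab, ad, ae, bc, bd, be, cd, ce, de
  2-simplices (6): abd, abe, ade, bcd, bce, cde

Hence C_0 ≅ Z^5, C_1 ≅ Z^9, C_2 ≅ Z^6.

Boundary ∂_1: C_1 → C_0 maps an edge to its endpoints' difference, ∂[p,q] = q − p. For instance
  ∂cd = d − c.
The 5×9 boundary matrix has rank 4 and Smith normal form diag(1,1,1,1).

∂_2: C_2 → C_1 sends each 2-simplex [p,q,r] to [q,r] − [p,r] + [p,q]. For instance
  ∂bce = ce − be + bc,
  ∂abe = be − ae + ab.
The resulting 9×6 matrix has rank 5, and its Smith normal form has invariant factors (1,1,1,1,1).

Now H_k = ker ∂_k / im ∂_{k+1}, so:

  H_1: rank ker ∂_1 − rank ∂_2 = (9 − 4) − 5 = 0, and the invariant factors of ∂_2 are all 1, so H_1 = 0.

H_1 ≅ 0.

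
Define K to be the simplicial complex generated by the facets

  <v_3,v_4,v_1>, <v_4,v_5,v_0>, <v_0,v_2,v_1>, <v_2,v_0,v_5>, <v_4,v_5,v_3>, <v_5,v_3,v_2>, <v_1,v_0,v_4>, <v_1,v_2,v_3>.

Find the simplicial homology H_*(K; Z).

We work with the vertex ordering v_0 < v_1 < v_2 < v_3 < v_4 < v_5. The simplices of K, each written with vertices in increasing order, are:

  0-simplices (6): [v_0], [v_1], [v_2], [v_3], [v_4], [v_5]
  1-simplices (12): [v_0,v_1], [v_0,v_2], [v_0,v_4], [v_0,v_5], [v_1,v_2], [v_1,v_3], [v_1,v_4], [v_2,v_3], [v_2,v_5], [v_3,v_4], [v_3,v_5], [v_4,v_5]
  2-simplices (8): [v_0,v_1,v_2], [v_0,v_1,v_4], [v_0,v_2,v_5], [v_0,v_4,v_5], [v_1,v_2,v_3], [v_1,v_3,v_4], [v_2,v_3,v_5], [v_3,v_4,v_5]

giving chain groups C_0 ≅ Z^6, C_1 ≅ Z^12, C_2 ≅ Z^8.

The boundary map ∂_1: C_1 → C_0 maps an edge to its endpoints' difference, ∂[p,q] = q − p.
This gives a 6×12 integer matrix of rank 5; reducing to Smith normal form yields diagonal entries (1,1,1,1,1).

∂_2: C_2 → C_1 acts by ∂[p,q,r] = [q,r] − [p,r] + [p,q]. For instance
  ∂[v_0,v_1,v_2] = [v_1,v_2] − [v_0,v_2] + [v_0,v_1],
  ∂[v_0,v_4,v_5] = [v_4,v_5] − [v_0,v_5] + [v_0,v_4].
As a 12×8 matrix over Z this has rank 7, with invariant factors (1,1,1,1,1,1,1).

Reading off H_k = ker ∂_k / im ∂_{k+1}:

  H_0: rank C_0 − rank ∂_1 = 6 − 5 = 1, and the invariant factors of ∂_1 are all 1, so H_0 ≅ Z.
  H_1: rank ker ∂_1 − rank ∂_2 = (12 − 5) − 7 = 0, and the invariant factors of ∂_2 are all 1, so H_1 ≅ 0.
  H_2: rank ker ∂_2 − rank ∂_3 = (8 − 7) − 0 = 1, and there is no ∂_3, so H_2 ≅ Z.

As a check, the Euler characteristic is 6 − 12 + 8 = 2, which agrees with 1 − 0 + 1 = 2.

H_0 = Z,  H_1 = 0,  H_2 = Z.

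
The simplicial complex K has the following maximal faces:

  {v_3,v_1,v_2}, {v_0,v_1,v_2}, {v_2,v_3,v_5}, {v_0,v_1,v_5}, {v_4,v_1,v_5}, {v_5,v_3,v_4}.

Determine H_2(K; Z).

H_2 ≅ 0.

Fix the vertex order v_0 < v_1 < v_2 < v_3 < v_4 < v_5 and write every simplex with vertices in increasing order. Then dim K = 2 and the simplices of K are:

  0-simplices (6): [v_0], [v_1], [v_2], [v_3], [v_4], [v_5]
  1-simplices (12): [v_0,v_1], [v_0,v_2], [v_0,v_5], [v_1,v_2], [v_1,v_3], [v_1,v_4], [v_1,v_5], [v_2,v_3], [v_2,v_5], [v_3,v_4], [v_3,v_5], [v_4,v_5]
  2-simplices (6): [v_0,v_1,v_2], [v_0,v_1,v_5], [v_1,v_2,v_3], [v_1,v_4,v_5], [v_2,v_3,v_5], [v_3,v_4,v_5]

so the chain groups are C_0 ≅ Z^6, C_1 ≅ Z^12, C_2 ≅ Z^6.

The boundary map ∂_1: C_1 → C_0 sends each edge [p,q] (with p < q) to q − p.
The resulting 6×12 matrix has rank 5, and its Smith normal form has invariant factors (1,1,1,1,1).

Boundary ∂_2: C_2 → C_1 sends each 2-simplex [p,q,r] to [q,r] − [p,r] + [p,q]. For instance
  ∂[v_0,v_1,v_5] = [v_1,v_5] − [v_0,v_5] + [v_0,v_1],
  ∂[v_0,v_1,v_2] = [v_1,v_2] − [v_0,v_2] + [v_0,v_1].
This gives a 12×6 integer matrix of rank 6; reducing to Smith normal form yields diagonal entries (1,1,1,1,1,1).

Computing H_k = (kernel of ∂_k) / (image of ∂_{k+1}):

  H_2: rank ker ∂_2 − rank ∂_3 = (6 − 6) − 0 = 0, and there is no ∂_3, so H_2 ≅ 0.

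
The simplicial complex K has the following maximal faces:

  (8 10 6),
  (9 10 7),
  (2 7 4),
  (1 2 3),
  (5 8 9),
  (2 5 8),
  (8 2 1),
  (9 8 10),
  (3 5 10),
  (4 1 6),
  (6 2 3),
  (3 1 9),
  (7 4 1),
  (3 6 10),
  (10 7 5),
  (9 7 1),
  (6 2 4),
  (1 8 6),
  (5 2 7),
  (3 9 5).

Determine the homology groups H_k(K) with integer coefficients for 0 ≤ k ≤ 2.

We work with the vertex ordering 1 < 2 < 3 < 4 < 5 < 6 < 7 < 8 < 9 < 10. The simplices of K, each written with vertices in increasing order, are:

  0-simplices (10): [1], [2], [3], [4], [5], [6], [7], [8], [9], [10]
  1-simplices (30): (30 of them)
  2-simplices (20): (20 of them)

so the chain groups are C_0 ≅ Z^10, C_1 ≅ Z^30, C_2 ≅ Z^20.

∂_1: C_1 → C_0 sends each edge [p,q] (with p < q) to q − p.
This gives a 10×30 integer matrix of rank 9; reducing to Smith normal form yields diagonal entries (1,1,1,1,1,1,1,1,1).

The boundary map ∂_2: C_2 → C_1 sends each 2-simplex [p,q,r] to [q,r] − [p,r] + [p,q]. For instance
  ∂[3,5,10] = [5,10] − [3,10] + [3,5],
  ∂[2,5,8] = [5,8] − [2,8] + [2,5].
The resulting 30×20 matrix has rank 20, and its Smith normal form has invariant factors (1,1,1,1,1,1,1,1,1,1,1,1,1,1,1,1,1,1,1,2).

Now H_k = ker ∂_k / im ∂_{k+1}, so:

  H_0: rank C_0 − rank ∂_1 = 10 − 9 = 1, and the invariant factors of ∂_1 are all 1, so H_0 ≅ Z.
  H_1: rank ker ∂_1 − rank ∂_2 = (30 − 9) − 20 = 1, and ∂_2 has invariant factor 2 > 1, so H_1 ≅ Z ⊕ Z/2.
  H_2: rank ker ∂_2 − rank ∂_3 = (20 − 20) − 0 = 0, and there is no ∂_3, so H_2 ≅ 0.

As a check, the Euler characteristic is 10 − 30 + 20 = 0, which agrees with 1 − 1 + 0 = 0.

H_0 = Z,  H_1 = Z ⊕ Z/2,  H_2 = 0.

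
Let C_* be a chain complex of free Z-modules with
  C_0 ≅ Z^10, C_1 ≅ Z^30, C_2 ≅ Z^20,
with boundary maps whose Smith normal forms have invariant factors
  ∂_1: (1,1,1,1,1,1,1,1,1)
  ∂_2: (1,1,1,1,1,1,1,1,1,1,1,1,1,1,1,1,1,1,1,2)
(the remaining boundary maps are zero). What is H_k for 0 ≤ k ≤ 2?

H_0 ≅ Z,  H_1 ≅ Z ⊕ Z/2,  H_2 = 0.

H_0: b_0 = 10 − 0 − 9 = 1; torsion from ∂_1 factors > 1: none. So H_0 ≅ Z.
H_1: b_1 = 30 − 9 − 20 = 1; torsion from ∂_2 factors > 1: [2]. So H_1 ≅ Z ⊕ Z/2.
H_2: b_2 = 20 − 20 − 0 = 0; torsion from ∂_3 factors > 1: none. So H_2 ≅ 0.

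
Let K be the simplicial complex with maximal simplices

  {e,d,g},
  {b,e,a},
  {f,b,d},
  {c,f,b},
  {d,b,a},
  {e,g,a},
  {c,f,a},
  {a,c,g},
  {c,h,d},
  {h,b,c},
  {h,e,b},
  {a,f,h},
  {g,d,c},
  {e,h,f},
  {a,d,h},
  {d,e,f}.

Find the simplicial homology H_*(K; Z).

H_0 ≅ Z,  H_1 ≅ Z^2,  H_2 ≅ Z.

We work with the vertex ordering a < b < c < d < e < f < g < h. The simplices of K, each written with vertices in increasing order, are:

  0-simplices (8): a, b, c, d, e, f, g, h
  1-simplices (24): ab, ac, ad, ae, af, ag, ah, bc, bd, be, bf, bh, cd, cf, cg, ch, de, df, dg, dh, ef, eg, eh, fh
  2-simplices (16): abd, abe, acf, acg, adh, aeg, afh, bcf, bch, bdf, beh, cdg, cdh, def, deg, efh

so the chain groups are C_0 ≅ Z^8, C_1 ≅ Z^24, C_2 ≅ Z^16.

Boundary ∂_1: C_1 → C_0 sends each edge [p,q] (with p < q) to q − p.
As a 8×24 matrix over Z this has rank 7, with invariant factors (1,1,1,1,1,1,1).

∂_2: C_2 → C_1 acts by ∂[p,q,r] = [q,r] − [p,r] + [p,q]. For instance
  ∂abd = bd − ad + ab,
  ∂acg = cg − ag + ac.
As a 24×16 matrix over Z this has rank 15, with invariant factors (1,1,1,1,1,1,1,1,1,1,1,1,1,1,1).

Now H_k = ker ∂_k / im ∂_{k+1}, so:

  H_0: rank C_0 − rank ∂_1 = 8 − 7 = 1, and the invariant factors of ∂_1 are all 1, so H_0 ≅ Z.
  H_1: rank ker ∂_1 − rank ∂_2 = (24 − 7) − 15 = 2, and the invariant factors of ∂_2 are all 1, so H_1 ≅ Z^2.
  H_2: rank ker ∂_2 − rank ∂_3 = (16 − 15) − 0 = 1, and there is no ∂_3, so H_2 ≅ Z.

As a check, the Euler characteristic is 8 − 24 + 16 = 0, which agrees with 1 − 2 + 1 = 0.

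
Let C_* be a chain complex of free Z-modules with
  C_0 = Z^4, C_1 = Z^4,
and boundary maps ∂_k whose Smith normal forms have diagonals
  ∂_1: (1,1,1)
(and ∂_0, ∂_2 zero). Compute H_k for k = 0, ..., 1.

H_0 = Z,  H_1 = Z.

H_0: b_0 = 4 − 0 − 3 = 1; torsion from ∂_1 factors > 1: none. So H_0 = Z.
H_1: b_1 = 4 − 3 − 0 = 1; torsion from ∂_2 factors > 1: none. So H_1 = Z.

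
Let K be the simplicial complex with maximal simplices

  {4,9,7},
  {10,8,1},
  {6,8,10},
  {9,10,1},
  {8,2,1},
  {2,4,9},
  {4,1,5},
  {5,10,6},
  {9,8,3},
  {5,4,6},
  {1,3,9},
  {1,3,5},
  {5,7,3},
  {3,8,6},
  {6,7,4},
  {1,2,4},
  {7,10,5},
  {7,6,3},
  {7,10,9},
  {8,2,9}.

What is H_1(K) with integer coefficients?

K has 10 vertices, 30 edges, 20 triangles.
rank ∂_1 = 9, rank ∂_2 = 20 ⇒ b_1 = 30 − 9 − 20 = 1; ∂_2 has invariant factor(s) [2] giving torsion. So H_1 = Z ⊕ Z_2.

H_1 ≅ Z ⊕ Z_2.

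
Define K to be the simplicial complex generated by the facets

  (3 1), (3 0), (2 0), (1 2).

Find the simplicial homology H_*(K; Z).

H_0 = Z,  H_1 = Z.

K has 4 vertices, 4 edges.
rank ∂_0 = 0, rank ∂_1 = 3 ⇒ b_0 = 4 − 0 − 3 = 1; all invariant factors of ∂_1 are 1 so no torsion. So H_0 = Z.
rank ∂_1 = 3, rank ∂_2 = 0 ⇒ b_1 = 4 − 3 − 0 = 1. So H_1 = Z.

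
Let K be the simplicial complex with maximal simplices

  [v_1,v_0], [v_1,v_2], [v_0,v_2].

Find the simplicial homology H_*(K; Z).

Fix the vertex order v_0 < v_1 < v_2 and write every simplex with vertices in increasing order. Then dim K = 1 and the simplices of K are:

  0-simplices (3): [v_0], [v_1], [v_2]
  1-simplices (3): [v_0,v_1], [v_0,v_2], [v_1,v_2]

Hence C_0 ≅ Z^3, C_1 ≅ Z^3.

Boundary ∂_1: C_1 → C_0 is given by ∂[p,q] = [q] − [p]. For instance
  ∂[v_1,v_2] = [v_2] − [v_1].
The resulting 3×3 matrix has rank 2, and its Smith normal form has invariant factors (1,1).

Computing H_k = (kernel of ∂_k) / (image of ∂_{k+1}):

  H_0: rank C_0 − rank ∂_1 = 3 − 2 = 1, and the invariant factors of ∂_1 are all 1, so H_0 = Z.
  H_1: rank ker ∂_1 − rank ∂_2 = (3 − 2) − 0 = 1, and there is no ∂_2, so H_1 = Z.

H_0 = Z,  H_1 = Z.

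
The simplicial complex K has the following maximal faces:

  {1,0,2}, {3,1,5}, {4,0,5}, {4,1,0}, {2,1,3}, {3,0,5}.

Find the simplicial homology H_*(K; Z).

H_0 = Z,  H_1 = Z,  H_2 = 0.

Order the vertices as 0 < 1 < 2 < 3 < 4 < 5. Listing each simplex with vertices in this order, K has dimension 2 with simplices:

  0-simplices (6): [0], [1], [2], [3], [4], [5]
  1-simplices (12): [0,1], [0,2], [0,3], [0,4], [0,5], [1,2], [1,3], [1,4], [1,5], [2,3], [3,5], [4,5]
  2-simplices (6): [0,1,2], [0,1,4], [0,3,5], [0,4,5], [1,2,3], [1,3,5]

giving chain groups C_0 ≅ Z^6, C_1 ≅ Z^12, C_2 ≅ Z^6.

∂_1: C_1 → C_0 maps an edge to its endpoints' difference, ∂[p,q] = q − p. For instance
  ∂[0,4] = [4] − [0].
As a 6×12 matrix over Z this has rank 5, with invariant factors (1,1,1,1,1).

The boundary map ∂_2: C_2 → C_1 acts by ∂[p,q,r] = [q,r] − [p,r] + [p,q]. For instance
  ∂[1,3,5] = [3,5] − [1,5] + [1,3],
  ∂[0,3,5] = [3,5] − [0,5] + [0,3].
As a 12×6 matrix over Z this has rank 6, with invariant factors (1,1,1,1,1,1).

Reading off H_k = ker ∂_k / im ∂_{k+1}:

  H_0: rank C_0 − rank ∂_1 = 6 − 5 = 1, and the invariant factors of ∂_1 are all 1, so H_0 ≅ Z.
  H_1: rank ker ∂_1 − rank ∂_2 = (12 − 5) − 6 = 1, and the invariant factors of ∂_2 are all 1, so H_1 ≅ Z.
  H_2: rank ker ∂_2 − rank ∂_3 = (6 − 6) − 0 = 0, and there is no ∂_3, so H_2 ≅ 0.

As a check, the Euler characteristic is 6 − 12 + 6 = 0, which agrees with 1 − 1 + 0 = 0.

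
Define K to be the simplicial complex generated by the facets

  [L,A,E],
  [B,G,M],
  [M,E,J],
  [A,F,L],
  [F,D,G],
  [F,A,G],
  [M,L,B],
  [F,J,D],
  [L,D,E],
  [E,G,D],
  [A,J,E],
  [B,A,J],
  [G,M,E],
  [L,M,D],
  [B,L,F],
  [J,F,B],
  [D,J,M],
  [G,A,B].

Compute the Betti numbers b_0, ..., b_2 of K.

We work with the vertex ordering A < B < D < E < F < G < J < L < M. The simplices of K, each written with vertices in increasing order, are:

  0-simplices (9): A, B, D, E, F, G, J, L, M
  1-simplices (27): AB, AE, AF, AG, AJ, AL, BF, BG, BJ, BL, BM, DE, DF, DG, DJ, DL, DM, EG, EJ, EL, EM, FG, FJ, FL, GM, JM, LM
  2-simplices (18): ABG, ABJ, AEJ, AEL, AFG, AFL, BFJ, BFL, BGM, BLM, DEG, DEL, DFG, DFJ, DJM, DLM, EGM, EJM

Hence C_0 ≅ Z^9, C_1 ≅ Z^27, C_2 ≅ Z^18.

Boundary ∂_1: C_1 → C_0 maps an edge to its endpoints' difference, ∂[p,q] = q − p. For instance
  ∂DE = E − D.
The resulting 9×27 matrix has rank 8, and its Smith normal form has invariant factors (1,1,1,1,1,1,1,1).

The boundary map ∂_2: C_2 → C_1 maps a triangle to the signed sum of its edges. For instance
  ∂DEG = EG − DG + DE,
  ∂DJM = JM − DM + DJ.
The 27×18 boundary matrix has rank 18 and Smith normal form diag(1,1,1,1,1,1,1,1,1,1,1,1,1,1,1,1,1,2).

Now H_k = ker ∂_k / im ∂_{k+1}, so:

  H_0: rank C_0 − rank ∂_1 = 9 − 8 = 1, and the invariant factors of ∂_1 are all 1, so H_0 ≅ Z.
  H_1: rank ker ∂_1 − rank ∂_2 = (27 − 8) − 18 = 1, and ∂_2 has invariant factor 2 > 1, so H_1 ≅ Z × Z/2.
  H_2: rank ker ∂_2 − rank ∂_3 = (18 − 18) − 0 = 0, and there is no ∂_3, so H_2 ≅ 0.

(K is a triangulation of the Klein bottle.)

Hence the Betti numbers are b_0 = 1, b_1 = 1, b_2 = 0.

b_0 = 1, b_1 = 1, b_2 = 0.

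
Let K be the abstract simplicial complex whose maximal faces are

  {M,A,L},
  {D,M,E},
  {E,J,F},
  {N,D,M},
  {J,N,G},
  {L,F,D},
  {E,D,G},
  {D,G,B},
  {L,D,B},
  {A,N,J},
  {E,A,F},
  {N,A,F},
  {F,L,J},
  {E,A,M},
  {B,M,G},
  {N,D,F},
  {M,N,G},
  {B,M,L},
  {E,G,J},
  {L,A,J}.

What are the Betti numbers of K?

b_0 = 1, b_1 = 1, b_2 = 0.

Take the total order A < B < D < E < F < G < J < L < M < N on the vertex set. Then K (dimension 2) consists of the simplices:

  0-simplices (10): A, B, D, E, F, G, J, L, M, N
  1-simplices (30): AE, AF, AJ, AL, AM, AN, BD, BG, BL, BM, DE, DF, DG, DL, DM, DN, EF, EG, EJ, EM, FJ, FL, FN, GJ, GM, GN, JL, JN, LM, MN
  2-simplices (20): AEF, AEM, AFN, AJL, AJN, ALM, BDG, BDL, BGM, BLM, DEG, DEM, DFL, DFN, DMN, EFJ, EGJ, FJL, GJN, GMN

giving chain groups C_0 ≅ Z^10, C_1 ≅ Z^30, C_2 ≅ Z^20.

The boundary map ∂_1: C_1 → C_0 sends each edge [p,q] (with p < q) to q − p.
The resulting 10×30 matrix has rank 9, and its Smith normal form has invariant factors (1,1,1,1,1,1,1,1,1).

Boundary ∂_2: C_2 → C_1 maps a triangle to the signed sum of its edges. For instance
  ∂AEM = EM − AM + AE,
  ∂AEF = EF − AF + AE.
The resulting 30×20 matrix has rank 20, and its Smith normal form has invariant factors (1,1,1,1,1,1,1,1,1,1,1,1,1,1,1,1,1,1,1,2).

Reading off H_k = ker ∂_k / im ∂_{k+1}:

  H_0: rank C_0 − rank ∂_1 = 10 − 9 = 1, and the invariant factors of ∂_1 are all 1, so H_0 = Z.
  H_1: rank ker ∂_1 − rank ∂_2 = (30 − 9) − 20 = 1, and ∂_2 has invariant factor 2 > 1, so H_1 = Z × Z/2.
  H_2: rank ker ∂_2 − rank ∂_3 = (20 − 20) − 0 = 0, and there is no ∂_3, so H_2 = 0.

As a check, the Euler characteristic is 10 − 30 + 20 = 0, which agrees with 1 − 1 + 0 = 0.
(K is a triangulation of the Klein bottle.)

Hence the Betti numbers are b_0 = 1, b_1 = 1, b_2 = 0.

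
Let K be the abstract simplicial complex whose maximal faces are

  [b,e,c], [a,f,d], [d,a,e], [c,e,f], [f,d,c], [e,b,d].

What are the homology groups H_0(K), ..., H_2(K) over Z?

Order the vertices as a < b < c < d < e < f. Listing each simplex with vertices in this order, K has dimension 2 with simplices:

  0-simplices (6): a, b, c, d, e, f
  1-simplices (12): ad, ae, af, bc, bd, be, cd, ce, cf, de, df, ef
  2-simplices (6): ade, adf, bce, bde, cdf, cef

so the chain groups are C_0 ≅ Z^6, C_1 ≅ Z^12, C_2 ≅ Z^6.

The boundary map ∂_1: C_1 → C_0 is given by ∂[p,q] = [q] − [p]. For instance
  ∂ce = e − c.
The 6×12 boundary matrix has rank 5 and Smith normal form diag(1,1,1,1,1).

∂_2: C_2 → C_1 maps a triangle to the signed sum of its edges. For instance
  ∂adf = df − af + ad,
  ∂bde = de − be + bd.
The resulting 12×6 matrix has rank 6, and its Smith normal form has invariant factors (1,1,1,1,1,1).

From H_k ≅ ker(∂_k) / im(∂_{k+1}) we obtain:

  H_0: rank C_0 − rank ∂_1 = 6 − 5 = 1, and the invariant factors of ∂_1 are all 1, so H_0 ≅ Z.
  H_1: rank ker ∂_1 − rank ∂_2 = (12 − 5) − 6 = 1, and the invariant factors of ∂_2 are all 1, so H_1 ≅ Z.
  H_2: rank ker ∂_2 − rank ∂_3 = (6 − 6) − 0 = 0, and there is no ∂_3, so H_2 ≅ 0.

As a check, the Euler characteristic is 6 − 12 + 6 = 0, which agrees with 1 − 1 + 0 = 0.
(K is a triangulation of the cylinder S^1 x I.)

H_0 ≅ Z,  H_1 ≅ Z,  H_2 = 0.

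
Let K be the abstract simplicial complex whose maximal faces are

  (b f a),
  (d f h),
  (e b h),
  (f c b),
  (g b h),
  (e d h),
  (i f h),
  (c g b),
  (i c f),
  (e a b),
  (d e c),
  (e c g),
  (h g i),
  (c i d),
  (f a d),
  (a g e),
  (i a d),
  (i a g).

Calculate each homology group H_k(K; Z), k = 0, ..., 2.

H_0 ≅ Z,  H_1 ≅ Z ⊕ Z_2,  H_2 = 0.

Fix the vertex order a < b < c < d < e < f < g < h < i and write every simplex with vertices in increasing order. Then dim K = 2 and the simplices of K are:

  0-simplices (9): a, b, c, d, e, f, g, h, i
  1-simplices (27): ab, ad, ae, af, ag, ai, bc, be, bf, bg, bh, cd, ce, cf, cg, ci, de, df, dh, di, eg, eh, fh, fi, gh, gi, hi
  2-simplices (18): abe, abf, adf, adi, aeg, agi, bcf, bcg, beh, bgh, cde, cdi, ceg, cfi, deh, dfh, fhi, ghi

Hence C_0 ≅ Z^9, C_1 ≅ Z^27, C_2 ≅ Z^18.

The boundary map ∂_1: C_1 → C_0 is given by ∂[p,q] = [q] − [p]. For instance
  ∂eg = g − e.
The resulting 9×27 matrix has rank 8, and its Smith normal form has invariant factors (1,1,1,1,1,1,1,1).

The boundary map ∂_2: C_2 → C_1 maps a triangle to the signed sum of its edges. For instance
  ∂bcf = cf − bf + bc,
  ∂ghi = hi − gi + gh.
This gives a 27×18 integer matrix of rank 18; reducing to Smith normal form yields diagonal entries (1,1,1,1,1,1,1,1,1,1,1,1,1,1,1,1,1,2).

Now H_k = ker ∂_k / im ∂_{k+1}, so:

  H_0: rank C_0 − rank ∂_1 = 9 − 8 = 1, and the invariant factors of ∂_1 are all 1, so H_0 = Z.
  H_1: rank ker ∂_1 − rank ∂_2 = (27 − 8) − 18 = 1, and ∂_2 has invariant factor 2 > 1, so H_1 = Z ⊕ Z_2.
  H_2: rank ker ∂_2 − rank ∂_3 = (18 − 18) − 0 = 0, and there is no ∂_3, so H_2 = 0.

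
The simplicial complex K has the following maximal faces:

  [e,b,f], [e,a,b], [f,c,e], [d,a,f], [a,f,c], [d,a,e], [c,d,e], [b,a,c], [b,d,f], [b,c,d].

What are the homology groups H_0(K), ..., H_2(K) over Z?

H_0 = Z,  H_1 = Z/2Z,  H_2 = 0.

K has 6 vertices, 15 edges, 10 triangles.
rank ∂_0 = 0, rank ∂_1 = 5 ⇒ b_0 = 6 − 0 − 5 = 1; all invariant factors of ∂_1 are 1 so no torsion. So H_0 ≅ Z.
rank ∂_1 = 5, rank ∂_2 = 10 ⇒ b_1 = 15 − 5 − 10 = 0; ∂_2 has invariant factor(s) [2] giving torsion. So H_1 ≅ Z/2Z.
rank ∂_2 = 10, rank ∂_3 = 0 ⇒ b_2 = 10 − 10 − 0 = 0. So H_2 ≅ 0.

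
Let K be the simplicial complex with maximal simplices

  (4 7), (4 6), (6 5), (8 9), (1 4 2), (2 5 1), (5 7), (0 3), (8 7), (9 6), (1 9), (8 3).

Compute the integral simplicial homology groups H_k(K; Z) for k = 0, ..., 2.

H_0 = Z,  H_1 = Z^4,  H_2 = 0.

We work with the vertex ordering 0 < 1 < 2 < 3 < 4 < 5 < 6 < 7 < 8 < 9. The simplices of K, each written with vertices in increasing order, are:

  0-simplices (10): [0], [1], [2], [3], [4], [5], [6], [7], [8], [9]
  1-simplices (15): [0,3], [1,2], [1,4], [1,5], [1,9], [2,4], [2,5], [3,8], [4,6], [4,7], [5,6], [5,7], [6,9], [7,8], [8,9]
  2-simplices (2): [1,2,4], [1,2,5]

Hence C_0 ≅ Z^10, C_1 ≅ Z^15, C_2 ≅ Z^2.

The boundary map ∂_1: C_1 → C_0 maps an edge to its endpoints' difference, ∂[p,q] = q − p. For instance
  ∂[7,8] = [8] − [7].
This gives a 10×15 integer matrix of rank 9; reducing to Smith normal form yields diagonal entries (1,1,1,1,1,1,1,1,1).

∂_2: C_2 → C_1 maps a triangle to the signed sum of its edges. For instance
  ∂[1,2,5] = [2,5] − [1,5] + [1,2],
  ∂[1,2,4] = [2,4] − [1,4] + [1,2].
The 15×2 boundary matrix has rank 2 and Smith normal form diag(1,1).

From H_k ≅ ker(∂_k) / im(∂_{k+1}) we obtain:

  H_0: rank C_0 − rank ∂_1 = 10 − 9 = 1, and the invariant factors of ∂_1 are all 1, so H_0 ≅ Z.
  H_1: rank ker ∂_1 − rank ∂_2 = (15 − 9) − 2 = 4, and the invariant factors of ∂_2 are all 1, so H_1 ≅ Z^4.
  H_2: rank ker ∂_2 − rank ∂_3 = (2 − 2) − 0 = 0, and there is no ∂_3, so H_2 ≅ 0.

As a check, the Euler characteristic is 10 − 15 + 2 = -3, which agrees with 1 − 4 + 0 = -3.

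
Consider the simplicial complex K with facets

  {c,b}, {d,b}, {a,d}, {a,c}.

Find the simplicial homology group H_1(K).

We work with the vertex ordering a < b < c < d. The simplices of K, each written with vertices in increasing order, are:

  0-simplices (4): a, b, c, d
  1-simplices (4): ac, ad, bc, bd

so the chain groups are C_0 ≅ Z^4, C_1 ≅ Z^4.

Boundary ∂_1: C_1 → C_0 is given by ∂[p,q] = [q] − [p].
As a 4×4 matrix over Z this has rank 3, with invariant factors (1,1,1).

From H_k ≅ ker(∂_k) / im(∂_{k+1}) we obtain:

  H_1: rank ker ∂_1 − rank ∂_2 = (4 − 3) − 0 = 1, and there is no ∂_2, so H_1 = Z.

(K is a triangulation of the circle S^1.)

H_1 ≅ Z.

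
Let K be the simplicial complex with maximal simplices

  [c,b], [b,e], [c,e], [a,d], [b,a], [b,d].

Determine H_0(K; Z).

H_0 = Z.

Order the vertices as a < b < c < d < e. Listing each simplex with vertices in this order, K has dimension 1 with simplices:

  0-simplices (5): a, b, c, d, e
  1-simplices (6): ab, ad, bc, bd, be, ce

Hence C_0 ≅ Z^5, C_1 ≅ Z^6.

Boundary ∂_1: C_1 → C_0 maps an edge to its endpoints' difference, ∂[p,q] = q − p.
The resulting 5×6 matrix has rank 4, and its Smith normal form has invariant factors (1,1,1,1).

From H_k ≅ ker(∂_k) / im(∂_{k+1}) we obtain:

  H_0: rank C_0 − rank ∂_1 = 5 − 4 = 1, and the invariant factors of ∂_1 are all 1, so H_0 = Z.

(K is a triangulation of a wedge of 2 circles.)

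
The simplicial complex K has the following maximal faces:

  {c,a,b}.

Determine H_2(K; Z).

H_2 ≅ 0.

Fix the vertex order a < b < c and write every simplex with vertices in increasing order. Then dim K = 2 and the simplices of K are:

  0-simplices (3): a, b, c
  1-simplices (3): ab, ac, bc
  2-simplices (1): abc

so the chain groups are C_0 ≅ Z^3, C_1 ≅ Z^3, C_2 ≅ Z^1.

Boundary ∂_1: C_1 → C_0 sends each edge [p,q] (with p < q) to q − p. For instance
  ∂ab = b − a.
The resulting 3×3 matrix has rank 2, and its Smith normal form has invariant factors (1,1).

∂_2: C_2 → C_1 acts by ∂[p,q,r] = [q,r] − [p,r] + [p,q]. For instance
  ∂abc = bc − ac + ab.
The 3×1 boundary matrix has rank 1 and Smith normal form diag(1).

Computing H_k = (kernel of ∂_k) / (image of ∂_{k+1}):

  H_2: rank ker ∂_2 − rank ∂_3 = (1 − 1) − 0 = 0, and there is no ∂_3, so H_2 ≅ 0.

(K is a triangulation of the 2-simplex.)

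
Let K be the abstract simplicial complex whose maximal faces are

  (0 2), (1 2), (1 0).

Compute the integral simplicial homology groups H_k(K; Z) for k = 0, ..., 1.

H_0 ≅ Z,  H_1 ≅ Z.

Fix the vertex order 0 < 1 < 2 and write every simplex with vertices in increasing order. Then dim K = 1 and the simplices of K are:

  0-simplices (3): [0], [1], [2]
  1-simplices (3): [0,1], [0,2], [1,2]

so the chain groups are C_0 ≅ Z^3, C_1 ≅ Z^3.

The boundary map ∂_1: C_1 → C_0 is given by ∂[p,q] = [q] − [p].
The resulting 3×3 matrix has rank 2, and its Smith normal form has invariant factors (1,1).

From H_k ≅ ker(∂_k) / im(∂_{k+1}) we obtain:

  H_0: rank C_0 − rank ∂_1 = 3 − 2 = 1, and the invariant factors of ∂_1 are all 1, so H_0 = Z.
  H_1: rank ker ∂_1 − rank ∂_2 = (3 − 2) − 0 = 1, and there is no ∂_2, so H_1 = Z.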